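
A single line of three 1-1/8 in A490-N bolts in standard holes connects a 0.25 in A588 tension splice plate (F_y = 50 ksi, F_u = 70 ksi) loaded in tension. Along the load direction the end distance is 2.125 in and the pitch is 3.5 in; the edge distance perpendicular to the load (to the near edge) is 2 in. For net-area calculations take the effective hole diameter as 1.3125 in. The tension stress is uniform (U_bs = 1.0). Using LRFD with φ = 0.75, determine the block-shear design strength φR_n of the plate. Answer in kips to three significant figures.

Shear plane L_v = 2.125 + 2·3.5 = 9.125 in; A_gv = 9.125 × 0.25 = 2.281 in².
A_nv = (9.125 − 2.5·1.3125) × 0.25 = 1.461 in².
A_nt = (2 − 0.5·1.3125) × 0.25 = 0.3359 in².
0.6 F_u A_nv = 61.36 kips; 0.6 F_y A_gv = 68.44 kips → shear rupture governs the shear term.
R_n = 61.36 + 1.0 × 70 × 0.3359 = 84.88 kips.
Design strength φR_n = 0.75 × 84.88 = 63.7 kips.

63.7 kips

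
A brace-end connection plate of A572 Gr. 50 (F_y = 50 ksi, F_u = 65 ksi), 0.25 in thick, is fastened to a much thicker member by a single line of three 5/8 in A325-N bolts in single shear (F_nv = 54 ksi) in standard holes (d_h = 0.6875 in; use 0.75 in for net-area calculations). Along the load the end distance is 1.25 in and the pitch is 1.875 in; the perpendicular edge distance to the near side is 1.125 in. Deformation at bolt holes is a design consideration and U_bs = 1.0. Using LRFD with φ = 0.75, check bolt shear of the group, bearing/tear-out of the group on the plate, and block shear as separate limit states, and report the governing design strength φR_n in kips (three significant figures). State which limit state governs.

32 kips (block shear governs)

Bolt shear: A_b = π·0.625²/4 = 0.3068 in²; R_n = 54 × 0.3068 × 3 × 1 = 49.7 kips → 0.75 × 49.7 = 37.3 kips.
Bearing: edge l_c = 0.9062, r_n = 17.67 kips; interior l_c = 1.188, r_n = 23.16 kips; R_n = 17.67 + 2·23.16 = 63.98 kips → 48 kips.
Block shear: A_gv = 1.25, A_nv = 0.7812, A_nt = 0.1875 in²; R_n = min(0.6F_uA_nv, 0.6F_yA_gv) + U_bs·F_u·A_nt = 42.66 kips → 32 kips.
Block shear governs: 32 kips.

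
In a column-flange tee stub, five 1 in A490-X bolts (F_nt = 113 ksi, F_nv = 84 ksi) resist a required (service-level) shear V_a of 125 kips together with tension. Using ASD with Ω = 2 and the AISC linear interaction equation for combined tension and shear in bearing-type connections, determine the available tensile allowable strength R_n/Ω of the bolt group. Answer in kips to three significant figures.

120 kips

A_b = π·1²/4 = 0.7854 in²; f_rv = 125 / (5 × 0.7854) = 31.83 ksi.
F'_nt = 1.3 F_nt − (Ω F_nt / F_nv) f_rv = 1.3·113 − (2·113/84)·31.83 = 61.26 ksi, capped at F_nt → F'_nt = 61.26 ksi.
R_n = F'_nt · A_b · n = 61.26 × 0.7854 × 5 = 240.6 kips.
Allowable strength R_n/Ω = 240.6 / 2 = 120 kips.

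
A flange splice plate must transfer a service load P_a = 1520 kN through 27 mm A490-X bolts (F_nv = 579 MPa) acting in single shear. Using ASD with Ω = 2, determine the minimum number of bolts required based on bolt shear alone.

A_b = π·27²/4 = 572.6 mm².
Per-bolt allowable strength R_n/Ω = 579 × 572.6 × 1 / 1000 / 2 = 165.8 kN.
n ≥ 1520 / 165.8 = 9.17 → use 10 bolts.

10 bolts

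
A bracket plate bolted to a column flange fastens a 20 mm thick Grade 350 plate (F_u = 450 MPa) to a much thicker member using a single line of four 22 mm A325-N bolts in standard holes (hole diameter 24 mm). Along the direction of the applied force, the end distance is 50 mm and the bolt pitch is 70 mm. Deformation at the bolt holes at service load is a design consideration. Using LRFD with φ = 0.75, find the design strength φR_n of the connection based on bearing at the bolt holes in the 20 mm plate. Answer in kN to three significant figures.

Per bolt r_n = 1.2 l_c t F_u ≤ 2.4 d t F_u; upper limit = 2.4 × 22 × 20 × 450 / 1000 = 475.2 kN.
Edge bolt: l_c = 50 − 24/2 = 38 mm → 1.2 × 38 × 20 × 450 / 1000 = 410.4 → r_n = 410.4 kN.
Interior bolts: l_c = 70 − 24 = 46 mm → 1.2 × 46 × 20 × 450 / 1000 = 496.8 → r_n = 475.2 kN.
R_n = 1 × 410.4 + 3 × 475.2 = 1836 kN.
Design strength φR_n = 0.75 × 1836 = 1380 kN.

1380 kN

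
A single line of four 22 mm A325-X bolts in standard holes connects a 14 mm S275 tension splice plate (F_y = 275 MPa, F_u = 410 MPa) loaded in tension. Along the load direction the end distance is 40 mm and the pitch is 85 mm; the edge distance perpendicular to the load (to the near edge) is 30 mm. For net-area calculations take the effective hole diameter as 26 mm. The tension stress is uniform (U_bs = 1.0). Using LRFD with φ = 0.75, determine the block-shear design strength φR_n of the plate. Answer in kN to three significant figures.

584 kN

Shear plane L_v = 40 + 3·85 = 295 mm; A_gv = 295 × 14 = 4130 mm².
A_nv = (295 − 3.5·26) × 14 = 2856 mm².
A_nt = (30 − 0.5·26) × 14 = 238 mm².
0.6 F_u A_nv = 702.6 kN; 0.6 F_y A_gv = 681.5 kN → shear yielding governs the shear term.
R_n = 681.5 + 1.0 × 410 × 238 / 1000 = 779 kN.
Design strength φR_n = 0.75 × 779 = 584 kN.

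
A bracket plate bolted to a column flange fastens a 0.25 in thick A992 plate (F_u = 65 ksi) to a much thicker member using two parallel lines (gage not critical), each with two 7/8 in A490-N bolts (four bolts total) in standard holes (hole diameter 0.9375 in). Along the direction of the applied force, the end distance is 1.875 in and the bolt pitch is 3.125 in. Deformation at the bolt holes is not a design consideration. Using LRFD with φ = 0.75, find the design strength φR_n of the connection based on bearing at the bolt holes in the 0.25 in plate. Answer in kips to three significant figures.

115 kips

Per bolt r_n = 1.5 l_c t F_u ≤ 3.0 d t F_u; upper limit = 3.0 × 0.875 × 0.25 × 65 = 42.66 kips.
Edge bolt: l_c = 1.875 − 0.9375/2 = 1.406 in → 1.5 × 1.406 × 0.25 × 65 = 34.28 → r_n = 34.28 kips.
Interior bolts: l_c = 3.125 − 0.9375 = 2.188 in → 1.5 × 2.188 × 0.25 × 65 = 53.32 → r_n = 42.66 kips.
R_n = 2 × 34.28 + 2 × 42.66 = 153.9 kips.
Design strength φR_n = 0.75 × 153.9 = 115 kips.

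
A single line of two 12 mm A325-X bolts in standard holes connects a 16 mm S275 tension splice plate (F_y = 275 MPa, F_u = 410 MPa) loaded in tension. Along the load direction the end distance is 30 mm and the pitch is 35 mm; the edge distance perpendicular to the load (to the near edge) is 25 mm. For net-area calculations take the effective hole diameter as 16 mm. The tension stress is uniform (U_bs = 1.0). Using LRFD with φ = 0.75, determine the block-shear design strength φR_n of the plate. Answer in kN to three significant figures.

Shear plane L_v = 30 + 1·35 = 65 mm; A_gv = 65 × 16 = 1040 mm².
A_nv = (65 − 1.5·16) × 16 = 656 mm².
A_nt = (25 − 0.5·16) × 16 = 272 mm².
0.6 F_u A_nv = 161.4 kN; 0.6 F_y A_gv = 171.6 kN → shear rupture governs the shear term.
R_n = 161.4 + 1.0 × 410 × 272 / 1000 = 272.9 kN.
Design strength φR_n = 0.75 × 272.9 = 205 kN.

205 kN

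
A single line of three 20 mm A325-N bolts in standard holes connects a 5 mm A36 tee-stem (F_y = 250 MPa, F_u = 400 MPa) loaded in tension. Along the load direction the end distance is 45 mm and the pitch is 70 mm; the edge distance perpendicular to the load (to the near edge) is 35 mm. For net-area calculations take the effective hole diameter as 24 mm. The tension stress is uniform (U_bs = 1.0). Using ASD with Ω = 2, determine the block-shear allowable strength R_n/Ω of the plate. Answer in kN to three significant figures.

Shear plane L_v = 45 + 2·70 = 185 mm; A_gv = 185 × 5 = 925 mm².
A_nv = (185 − 2.5·24) × 5 = 625 mm².
A_nt = (35 − 0.5·24) × 5 = 115 mm².
0.6 F_u A_nv = 150 kN; 0.6 F_y A_gv = 138.8 kN → shear yielding governs the shear term.
R_n = 138.8 + 1.0 × 400 × 115 / 1000 = 184.8 kN.
Allowable strength R_n/Ω = 184.8 / 2 = 92.4 kN.

92.4 kN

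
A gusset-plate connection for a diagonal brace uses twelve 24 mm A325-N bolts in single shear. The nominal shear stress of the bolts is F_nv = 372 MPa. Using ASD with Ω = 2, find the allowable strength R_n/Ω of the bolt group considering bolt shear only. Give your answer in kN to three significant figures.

1010 kN

A_b = π × 24² / 4 = 452.4 mm².
R_n = F_nv · A_b · n · n_s = 372 × 452.4 × 12 × 1 / 1000 = 2019 kN.
Allowable strength R_n/Ω = 2019 / 2 = 1010 kN.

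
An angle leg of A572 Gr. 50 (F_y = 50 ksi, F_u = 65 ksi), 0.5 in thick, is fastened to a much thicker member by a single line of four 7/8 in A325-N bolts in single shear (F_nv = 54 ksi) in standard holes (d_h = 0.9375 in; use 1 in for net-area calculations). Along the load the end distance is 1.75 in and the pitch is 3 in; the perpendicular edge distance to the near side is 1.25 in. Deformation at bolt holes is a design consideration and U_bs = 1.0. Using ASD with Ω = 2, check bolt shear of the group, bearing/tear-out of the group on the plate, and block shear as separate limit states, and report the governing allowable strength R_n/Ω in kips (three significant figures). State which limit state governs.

Bolt shear: A_b = π·0.875²/4 = 0.6013 in²; R_n = 54 × 0.6013 × 4 × 1 = 129.9 kips → 129.9 / 2 = 64.9 kips.
Bearing: edge l_c = 1.281, r_n = 49.97 kips; interior l_c = 2.062, r_n = 68.25 kips; R_n = 49.97 + 3·68.25 = 254.7 kips → 127 kips.
Block shear: A_gv = 5.375, A_nv = 3.625, A_nt = 0.375 in²; R_n = min(0.6F_uA_nv, 0.6F_yA_gv) + U_bs·F_u·A_nt = 165.8 kips → 82.9 kips.
Bolt shear governs: 64.9 kips.

64.9 kips (bolt shear governs)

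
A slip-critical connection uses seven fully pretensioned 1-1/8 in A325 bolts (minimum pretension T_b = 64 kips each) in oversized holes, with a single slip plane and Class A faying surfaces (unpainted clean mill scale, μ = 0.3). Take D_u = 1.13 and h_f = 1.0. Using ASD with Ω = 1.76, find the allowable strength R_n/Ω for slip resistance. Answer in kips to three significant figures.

86.3 kips

R_n = μ · D_u · h_f · T_b · n_s · n_b = 0.3 × 1.13 × 1.0 × 64 × 1 × 7 = 151.9 kips.
Allowable strength R_n/Ω = 151.9 / 1.76 = 86.3 kips.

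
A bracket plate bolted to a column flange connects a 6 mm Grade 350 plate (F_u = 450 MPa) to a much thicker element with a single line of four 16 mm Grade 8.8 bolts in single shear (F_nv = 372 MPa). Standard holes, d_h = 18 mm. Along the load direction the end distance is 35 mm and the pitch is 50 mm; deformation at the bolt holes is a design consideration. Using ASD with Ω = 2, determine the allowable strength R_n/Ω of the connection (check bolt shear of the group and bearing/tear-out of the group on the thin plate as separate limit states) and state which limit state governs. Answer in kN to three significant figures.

150 kN (bolt shear governs)

Bolt shear: A_b = π·16²/4 = 201.1 mm²; R_n = 372 × 201.1 × 4 × 1 / 1000 = 299.2 kN → 299.2 / 2 = 150 kN.
Bearing (1.2 l_c t F_u ≤ 2.4 d t F_u): upper limit = 2.4·16·6·450 / 1000 = 103.7 kN.
  Edge l_c = 35 − 18/2 = 26 → r_n = 84.24 kN; interior l_c = 50 − 18 = 32 → r_n = 103.7 kN.
  R_n,bearing = 1·84.24 + 3·103.7 = 395.3 kN → 395.3 / 2 = 198 kN.
Bolt shear governs: 150 kN.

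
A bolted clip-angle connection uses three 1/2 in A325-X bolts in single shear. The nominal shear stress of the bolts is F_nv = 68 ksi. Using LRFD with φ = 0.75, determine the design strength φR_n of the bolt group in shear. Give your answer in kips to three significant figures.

30 kips

A_b = π × 0.5² / 4 = 0.1963 in².
R_n = F_nv · A_b · n · n_s = 68 × 0.1963 × 3 × 1 = 40.06 kips.
Design strength φR_n = 0.75 × 40.06 = 30 kips.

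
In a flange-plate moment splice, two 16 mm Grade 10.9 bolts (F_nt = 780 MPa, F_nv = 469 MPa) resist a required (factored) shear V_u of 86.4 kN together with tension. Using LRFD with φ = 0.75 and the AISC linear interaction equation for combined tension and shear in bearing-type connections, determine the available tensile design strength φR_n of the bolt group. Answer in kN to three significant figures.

A_b = π·16²/4 = 201.1 mm²; f_rv = 86.4 × 1000 / (2 × 201.1) = 214.9 MPa.
F'_nt = 1.3 F_nt − (F_nt / φF_nv) f_rv = 1.3·780 − (780/(0.75·469))·214.9 = 537.6 MPa, capped at F_nt → F'_nt = 537.6 MPa.
R_n = F'_nt · A_b · n = 537.6 × 201.1 × 2 / 1000 = 216.2 kN.
Design strength φR_n = 0.75 × 216.2 = 162 kN.

162 kN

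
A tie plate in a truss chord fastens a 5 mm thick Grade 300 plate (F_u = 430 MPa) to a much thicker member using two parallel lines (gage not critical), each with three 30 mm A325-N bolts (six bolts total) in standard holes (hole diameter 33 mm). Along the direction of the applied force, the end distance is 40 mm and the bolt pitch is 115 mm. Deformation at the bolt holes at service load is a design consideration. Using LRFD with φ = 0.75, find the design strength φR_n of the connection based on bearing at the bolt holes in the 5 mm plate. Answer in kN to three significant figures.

555 kN

Per bolt r_n = 1.2 l_c t F_u ≤ 2.4 d t F_u; upper limit = 2.4 × 30 × 5 × 430 / 1000 = 154.8 kN.
Edge bolt: l_c = 40 − 33/2 = 23.5 mm → 1.2 × 23.5 × 5 × 430 / 1000 = 60.63 → r_n = 60.63 kN.
Interior bolts: l_c = 115 − 33 = 82 mm → 1.2 × 82 × 5 × 430 / 1000 = 211.6 → r_n = 154.8 kN.
R_n = 2 × 60.63 + 4 × 154.8 = 740.5 kN.
Design strength φR_n = 0.75 × 740.5 = 555 kN.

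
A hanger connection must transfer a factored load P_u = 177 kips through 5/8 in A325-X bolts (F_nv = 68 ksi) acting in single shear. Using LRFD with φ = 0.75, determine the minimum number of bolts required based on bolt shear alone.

12 bolts

A_b = π·0.625²/4 = 0.3068 in².
Per-bolt design strength φR_n = 0.75 × 68 × 0.3068 × 1 = 15.65 kips.
n ≥ 177 / 15.65 = 11.31 → use 12 bolts.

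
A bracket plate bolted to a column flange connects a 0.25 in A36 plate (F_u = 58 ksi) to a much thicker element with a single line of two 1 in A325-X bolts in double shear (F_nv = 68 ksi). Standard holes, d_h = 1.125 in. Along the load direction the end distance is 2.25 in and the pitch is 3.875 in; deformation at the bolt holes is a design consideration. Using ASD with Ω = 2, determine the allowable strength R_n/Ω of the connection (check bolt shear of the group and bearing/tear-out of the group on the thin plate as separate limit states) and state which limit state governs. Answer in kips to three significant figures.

32.1 kips (bearing governs)

Bolt shear: A_b = π·1²/4 = 0.7854 in²; R_n = 68 × 0.7854 × 2 × 2 = 213.6 kips → 213.6 / 2 = 107 kips.
Bearing (1.2 l_c t F_u ≤ 2.4 d t F_u): upper limit = 2.4·1·0.25·58 = 34.8 kips.
  Edge l_c = 2.25 − 1.125/2 = 1.688 → r_n = 29.36 kips; interior l_c = 3.875 − 1.125 = 2.75 → r_n = 34.8 kips.
  R_n,bearing = 1·29.36 + 1·34.8 = 64.16 kips → 64.16 / 2 = 32.1 kips.
Bearing governs: 32.1 kips.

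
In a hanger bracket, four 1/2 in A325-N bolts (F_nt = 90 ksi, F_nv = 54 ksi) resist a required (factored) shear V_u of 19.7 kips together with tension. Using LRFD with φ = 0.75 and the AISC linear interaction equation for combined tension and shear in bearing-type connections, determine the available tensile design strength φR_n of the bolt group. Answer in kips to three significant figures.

36.1 kips

A_b = π·0.5²/4 = 0.1963 in²; f_rv = 19.7 / (4 × 0.1963) = 25.08 ksi.
F'_nt = 1.3 F_nt − (F_nt / φF_nv) f_rv = 1.3·90 − (90/(0.75·54))·25.08 = 61.26 ksi, capped at F_nt → F'_nt = 61.26 ksi.
R_n = F'_nt · A_b · n = 61.26 × 0.1963 × 4 = 48.11 kips.
Design strength φR_n = 0.75 × 48.11 = 36.1 kips.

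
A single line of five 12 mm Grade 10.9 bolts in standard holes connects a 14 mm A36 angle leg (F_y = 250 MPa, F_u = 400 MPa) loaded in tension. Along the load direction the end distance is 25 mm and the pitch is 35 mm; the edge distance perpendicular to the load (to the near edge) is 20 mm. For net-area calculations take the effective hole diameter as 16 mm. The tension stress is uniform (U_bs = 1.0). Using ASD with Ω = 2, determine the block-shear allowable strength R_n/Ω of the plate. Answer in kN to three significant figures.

190 kN

Shear plane L_v = 25 + 4·35 = 165 mm; A_gv = 165 × 14 = 2310 mm².
A_nv = (165 − 4.5·16) × 14 = 1302 mm².
A_nt = (20 − 0.5·16) × 14 = 168 mm².
0.6 F_u A_nv = 312.5 kN; 0.6 F_y A_gv = 346.5 kN → shear rupture governs the shear term.
R_n = 312.5 + 1.0 × 400 × 168 / 1000 = 379.7 kN.
Allowable strength R_n/Ω = 379.7 / 2 = 190 kN.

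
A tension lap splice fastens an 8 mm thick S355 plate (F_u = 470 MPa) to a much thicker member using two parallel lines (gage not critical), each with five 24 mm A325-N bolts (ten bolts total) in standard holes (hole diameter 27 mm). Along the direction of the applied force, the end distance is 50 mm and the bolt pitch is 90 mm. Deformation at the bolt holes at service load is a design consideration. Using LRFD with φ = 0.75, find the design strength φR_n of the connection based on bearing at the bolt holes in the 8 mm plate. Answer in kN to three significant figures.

Per bolt r_n = 1.2 l_c t F_u ≤ 2.4 d t F_u; upper limit = 2.4 × 24 × 8 × 470 / 1000 = 216.6 kN.
Edge bolt: l_c = 50 − 27/2 = 36.5 mm → 1.2 × 36.5 × 8 × 470 / 1000 = 164.7 → r_n = 164.7 kN.
Interior bolts: l_c = 90 − 27 = 63 mm → 1.2 × 63 × 8 × 470 / 1000 = 284.3 → r_n = 216.6 kN.
R_n = 2 × 164.7 + 8 × 216.6 = 2062 kN.
Design strength φR_n = 0.75 × 2062 = 1550 kN.

1550 kN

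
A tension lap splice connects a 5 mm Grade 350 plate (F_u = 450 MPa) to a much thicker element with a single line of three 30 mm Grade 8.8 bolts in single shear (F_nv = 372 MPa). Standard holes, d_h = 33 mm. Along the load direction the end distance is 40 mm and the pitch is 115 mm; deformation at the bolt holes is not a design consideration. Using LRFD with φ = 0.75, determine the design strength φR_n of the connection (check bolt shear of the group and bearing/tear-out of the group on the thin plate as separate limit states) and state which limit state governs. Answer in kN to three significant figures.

363 kN (bearing governs)

Bolt shear: A_b = π·30²/4 = 706.9 mm²; R_n = 372 × 706.9 × 3 × 1 / 1000 = 788.9 kN → 0.75 × 788.9 = 592 kN.
Bearing (1.5 l_c t F_u ≤ 3.0 d t F_u): upper limit = 3.0·30·5·450 / 1000 = 202.5 kN.
  Edge l_c = 40 − 33/2 = 23.5 → r_n = 79.31 kN; interior l_c = 115 − 33 = 82 → r_n = 202.5 kN.
  R_n,bearing = 1·79.31 + 2·202.5 = 484.3 kN → 0.75 × 484.3 = 363 kN.
Bearing governs: 363 kN.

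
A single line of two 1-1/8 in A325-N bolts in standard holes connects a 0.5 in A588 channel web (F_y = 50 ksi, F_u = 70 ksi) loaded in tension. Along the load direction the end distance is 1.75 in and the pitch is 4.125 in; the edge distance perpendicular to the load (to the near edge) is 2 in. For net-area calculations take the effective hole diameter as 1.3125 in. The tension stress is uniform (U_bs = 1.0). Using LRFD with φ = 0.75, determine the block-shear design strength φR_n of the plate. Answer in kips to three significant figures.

Shear plane L_v = 1.75 + 1·4.125 = 5.875 in; A_gv = 5.875 × 0.5 = 2.938 in².
A_nv = (5.875 − 1.5·1.3125) × 0.5 = 1.953 in².
A_nt = (2 − 0.5·1.3125) × 0.5 = 0.6719 in².
0.6 F_u A_nv = 82.03 kips; 0.6 F_y A_gv = 88.12 kips → shear rupture governs the shear term.
R_n = 82.03 + 1.0 × 70 × 0.6719 = 129.1 kips.
Design strength φR_n = 0.75 × 129.1 = 96.8 kips.

96.8 kips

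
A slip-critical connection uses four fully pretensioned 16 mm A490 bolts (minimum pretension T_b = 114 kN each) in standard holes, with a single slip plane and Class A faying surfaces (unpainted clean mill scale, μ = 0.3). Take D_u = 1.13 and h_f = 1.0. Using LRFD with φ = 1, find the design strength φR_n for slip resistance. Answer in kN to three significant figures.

155 kN

R_n = μ · D_u · h_f · T_b · n_s · n_b = 0.3 × 1.13 × 1.0 × 114 × 1 × 4 = 154.6 kN.
Design strength φR_n = 1 × 154.6 = 155 kN.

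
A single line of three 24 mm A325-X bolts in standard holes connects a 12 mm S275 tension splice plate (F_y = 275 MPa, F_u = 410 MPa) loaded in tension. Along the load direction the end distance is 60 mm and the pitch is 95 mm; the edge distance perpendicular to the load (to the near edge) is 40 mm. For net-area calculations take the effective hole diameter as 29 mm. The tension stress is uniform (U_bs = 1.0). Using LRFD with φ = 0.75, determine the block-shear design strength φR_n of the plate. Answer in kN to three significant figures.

Shear plane L_v = 60 + 2·95 = 250 mm; A_gv = 250 × 12 = 3000 mm².
A_nv = (250 − 2.5·29) × 12 = 2130 mm².
A_nt = (40 − 0.5·29) × 12 = 306 mm².
0.6 F_u A_nv = 524 kN; 0.6 F_y A_gv = 495 kN → shear yielding governs the shear term.
R_n = 495 + 1.0 × 410 × 306 / 1000 = 620.5 kN.
Design strength φR_n = 0.75 × 620.5 = 465 kN.

465 kN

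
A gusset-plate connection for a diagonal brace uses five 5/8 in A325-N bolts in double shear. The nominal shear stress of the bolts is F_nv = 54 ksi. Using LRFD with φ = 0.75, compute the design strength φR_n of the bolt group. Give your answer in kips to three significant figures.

A_b = π × 0.625² / 4 = 0.3068 in².
R_n = F_nv · A_b · n · n_s = 54 × 0.3068 × 5 × 2 = 165.7 kips.
Design strength φR_n = 0.75 × 165.7 = 124 kips.

124 kips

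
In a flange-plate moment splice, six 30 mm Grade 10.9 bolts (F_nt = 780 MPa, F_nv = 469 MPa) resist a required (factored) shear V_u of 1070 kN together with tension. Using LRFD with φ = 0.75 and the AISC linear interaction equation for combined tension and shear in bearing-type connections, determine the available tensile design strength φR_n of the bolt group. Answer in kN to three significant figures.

A_b = π·30²/4 = 706.9 mm²; f_rv = 1070 × 1000 / (6 × 706.9) = 252.3 MPa.
F'_nt = 1.3 F_nt − (F_nt / φF_nv) f_rv = 1.3·780 − (780/(0.75·469))·252.3 = 454.6 MPa, capped at F_nt → F'_nt = 454.6 MPa.
R_n = F'_nt · A_b · n = 454.6 × 706.9 × 6 / 1000 = 1928 kN.
Design strength φR_n = 0.75 × 1928 = 1450 kN.

1450 kN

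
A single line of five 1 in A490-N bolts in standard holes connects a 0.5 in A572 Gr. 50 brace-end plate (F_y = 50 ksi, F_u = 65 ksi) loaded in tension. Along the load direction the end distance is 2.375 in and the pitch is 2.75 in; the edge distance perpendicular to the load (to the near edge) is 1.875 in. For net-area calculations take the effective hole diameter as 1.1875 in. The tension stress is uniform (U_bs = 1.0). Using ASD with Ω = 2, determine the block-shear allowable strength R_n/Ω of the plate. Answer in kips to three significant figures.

99.1 kips

Shear plane L_v = 2.375 + 4·2.75 = 13.38 in; A_gv = 13.38 × 0.5 = 6.688 in².
A_nv = (13.38 − 4.5·1.1875) × 0.5 = 4.016 in².
A_nt = (1.875 − 0.5·1.1875) × 0.5 = 0.6406 in².
0.6 F_u A_nv = 156.6 kips; 0.6 F_y A_gv = 200.6 kips → shear rupture governs the shear term.
R_n = 156.6 + 1.0 × 65 × 0.6406 = 198.2 kips.
Allowable strength R_n/Ω = 198.2 / 2 = 99.1 kips.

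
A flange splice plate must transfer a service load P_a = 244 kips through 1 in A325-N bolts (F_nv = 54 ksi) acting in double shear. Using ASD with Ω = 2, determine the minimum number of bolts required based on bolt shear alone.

6 bolts

A_b = π·1²/4 = 0.7854 in².
Per-bolt allowable strength R_n/Ω = 54 × 0.7854 × 2 / 2 = 42.41 kips.
n ≥ 244 / 42.41 = 5.753 → use 6 bolts.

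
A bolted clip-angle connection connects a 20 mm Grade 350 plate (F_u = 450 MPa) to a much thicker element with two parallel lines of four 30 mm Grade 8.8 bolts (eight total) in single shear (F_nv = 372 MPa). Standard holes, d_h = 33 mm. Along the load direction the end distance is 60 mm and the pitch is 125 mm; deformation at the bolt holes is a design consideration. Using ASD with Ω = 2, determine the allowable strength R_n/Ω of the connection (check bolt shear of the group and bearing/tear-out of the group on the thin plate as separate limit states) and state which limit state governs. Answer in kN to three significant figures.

1050 kN (bolt shear governs)

Bolt shear: A_b = π·30²/4 = 706.9 mm²; R_n = 372 × 706.9 × 8 × 1 / 1000 = 2104 kN → 2104 / 2 = 1050 kN.
Bearing (1.2 l_c t F_u ≤ 2.4 d t F_u): upper limit = 2.4·30·20·450 / 1000 = 648 kN.
  Edge l_c = 60 − 33/2 = 43.5 → r_n = 469.8 kN; interior l_c = 125 − 33 = 92 → r_n = 648 kN.
  R_n,bearing = 2·469.8 + 6·648 = 4828 kN → 4828 / 2 = 2410 kN.
Bolt shear governs: 1050 kN.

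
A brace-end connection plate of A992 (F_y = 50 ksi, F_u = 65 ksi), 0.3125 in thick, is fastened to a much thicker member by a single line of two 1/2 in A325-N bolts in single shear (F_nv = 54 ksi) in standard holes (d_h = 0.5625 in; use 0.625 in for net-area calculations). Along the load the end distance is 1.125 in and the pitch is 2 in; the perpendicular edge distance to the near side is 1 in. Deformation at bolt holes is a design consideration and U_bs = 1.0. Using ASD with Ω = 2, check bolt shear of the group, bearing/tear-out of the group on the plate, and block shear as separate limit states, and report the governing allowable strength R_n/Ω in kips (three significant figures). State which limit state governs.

10.6 kips (bolt shear governs)

Bolt shear: A_b = π·0.5²/4 = 0.1963 in²; R_n = 54 × 0.1963 × 2 × 1 = 21.21 kips → 21.21 / 2 = 10.6 kips.
Bearing: edge l_c = 0.8438, r_n = 20.57 kips; interior l_c = 1.438, r_n = 24.38 kips; R_n = 20.57 + 1·24.38 = 44.94 kips → 22.5 kips.
Block shear: A_gv = 0.9766, A_nv = 0.6836, A_nt = 0.2148 in²; R_n = min(0.6F_uA_nv, 0.6F_yA_gv) + U_bs·F_u·A_nt = 40.62 kips → 20.3 kips.
Bolt shear governs: 10.6 kips.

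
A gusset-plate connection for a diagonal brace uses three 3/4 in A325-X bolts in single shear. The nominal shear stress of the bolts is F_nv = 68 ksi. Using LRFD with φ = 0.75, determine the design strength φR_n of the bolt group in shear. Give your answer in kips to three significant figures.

A_b = π × 0.75² / 4 = 0.4418 in².
R_n = F_nv · A_b · n · n_s = 68 × 0.4418 × 3 × 1 = 90.12 kips.
Design strength φR_n = 0.75 × 90.12 = 67.6 kips.

67.6 kips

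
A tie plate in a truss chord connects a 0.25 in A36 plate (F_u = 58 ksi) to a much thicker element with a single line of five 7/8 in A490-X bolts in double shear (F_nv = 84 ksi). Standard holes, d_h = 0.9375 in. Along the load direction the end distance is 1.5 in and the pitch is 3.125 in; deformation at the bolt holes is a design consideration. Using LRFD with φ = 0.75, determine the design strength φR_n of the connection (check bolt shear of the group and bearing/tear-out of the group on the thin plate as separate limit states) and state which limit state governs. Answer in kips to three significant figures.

Bolt shear: A_b = π·0.875²/4 = 0.6013 in²; R_n = 84 × 0.6013 × 5 × 2 = 505.1 kips → 0.75 × 505.1 = 379 kips.
Bearing (1.2 l_c t F_u ≤ 2.4 d t F_u): upper limit = 2.4·0.875·0.25·58 = 30.45 kips.
  Edge l_c = 1.5 − 0.9375/2 = 1.031 → r_n = 17.94 kips; interior l_c = 3.125 − 0.9375 = 2.188 → r_n = 30.45 kips.
  R_n,bearing = 1·17.94 + 4·30.45 = 139.7 kips → 0.75 × 139.7 = 105 kips.
Bearing governs: 105 kips.

105 kips (bearing governs)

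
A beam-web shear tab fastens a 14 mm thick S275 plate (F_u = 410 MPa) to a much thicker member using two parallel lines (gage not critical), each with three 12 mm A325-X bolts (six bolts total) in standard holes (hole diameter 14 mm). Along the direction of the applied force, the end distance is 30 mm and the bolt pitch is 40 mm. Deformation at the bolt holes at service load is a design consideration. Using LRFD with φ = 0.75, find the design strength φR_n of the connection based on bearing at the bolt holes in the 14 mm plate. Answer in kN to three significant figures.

Per bolt r_n = 1.2 l_c t F_u ≤ 2.4 d t F_u; upper limit = 2.4 × 12 × 14 × 410 / 1000 = 165.3 kN.
Edge bolt: l_c = 30 − 14/2 = 23 mm → 1.2 × 23 × 14 × 410 / 1000 = 158.4 → r_n = 158.4 kN.
Interior bolts: l_c = 40 − 14 = 26 mm → 1.2 × 26 × 14 × 410 / 1000 = 179.1 → r_n = 165.3 kN.
R_n = 2 × 158.4 + 4 × 165.3 = 978.1 kN.
Design strength φR_n = 0.75 × 978.1 = 734 kN.

734 kN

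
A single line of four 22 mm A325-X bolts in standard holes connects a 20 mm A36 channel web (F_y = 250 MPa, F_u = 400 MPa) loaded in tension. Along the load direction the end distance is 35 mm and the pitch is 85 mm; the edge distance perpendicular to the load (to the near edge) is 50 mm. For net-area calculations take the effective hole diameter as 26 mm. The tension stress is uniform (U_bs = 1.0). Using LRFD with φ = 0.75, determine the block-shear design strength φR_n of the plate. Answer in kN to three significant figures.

Shear plane L_v = 35 + 3·85 = 290 mm; A_gv = 290 × 20 = 5800 mm².
A_nv = (290 − 3.5·26) × 20 = 3980 mm².
A_nt = (50 − 0.5·26) × 20 = 740 mm².
0.6 F_u A_nv = 955.2 kN; 0.6 F_y A_gv = 870 kN → shear yielding governs the shear term.
R_n = 870 + 1.0 × 400 × 740 / 1000 = 1166 kN.
Design strength φR_n = 0.75 × 1166 = 874 kN.

874 kN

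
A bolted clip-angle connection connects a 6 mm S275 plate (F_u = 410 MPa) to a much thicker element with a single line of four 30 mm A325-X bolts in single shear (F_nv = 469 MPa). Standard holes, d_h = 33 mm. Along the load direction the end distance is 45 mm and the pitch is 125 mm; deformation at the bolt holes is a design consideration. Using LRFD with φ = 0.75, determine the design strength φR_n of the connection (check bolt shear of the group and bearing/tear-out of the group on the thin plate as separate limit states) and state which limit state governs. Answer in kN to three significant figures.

462 kN (bearing governs)

Bolt shear: A_b = π·30²/4 = 706.9 mm²; R_n = 469 × 706.9 × 4 × 1 / 1000 = 1326 kN → 0.75 × 1326 = 995 kN.
Bearing (1.2 l_c t F_u ≤ 2.4 d t F_u): upper limit = 2.4·30·6·410 / 1000 = 177.1 kN.
  Edge l_c = 45 − 33/2 = 28.5 → r_n = 84.13 kN; interior l_c = 125 − 33 = 92 → r_n = 177.1 kN.
  R_n,bearing = 1·84.13 + 3·177.1 = 615.5 kN → 0.75 × 615.5 = 462 kN.
Bearing governs: 462 kN.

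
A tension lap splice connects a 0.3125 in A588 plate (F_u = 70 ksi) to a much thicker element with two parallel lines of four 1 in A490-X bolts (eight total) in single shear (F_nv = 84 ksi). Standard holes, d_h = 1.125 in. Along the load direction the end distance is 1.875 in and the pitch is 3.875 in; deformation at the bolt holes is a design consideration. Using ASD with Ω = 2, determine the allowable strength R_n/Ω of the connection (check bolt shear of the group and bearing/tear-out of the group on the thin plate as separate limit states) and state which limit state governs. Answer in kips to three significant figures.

Bolt shear: A_b = π·1²/4 = 0.7854 in²; R_n = 84 × 0.7854 × 8 × 1 = 527.8 kips → 527.8 / 2 = 264 kips.
Bearing (1.2 l_c t F_u ≤ 2.4 d t F_u): upper limit = 2.4·1·0.3125·70 = 52.5 kips.
  Edge l_c = 1.875 − 1.125/2 = 1.312 → r_n = 34.45 kips; interior l_c = 3.875 − 1.125 = 2.75 → r_n = 52.5 kips.
  R_n,bearing = 2·34.45 + 6·52.5 = 383.9 kips → 383.9 / 2 = 192 kips.
Bearing governs: 192 kips.

192 kips (bearing governs)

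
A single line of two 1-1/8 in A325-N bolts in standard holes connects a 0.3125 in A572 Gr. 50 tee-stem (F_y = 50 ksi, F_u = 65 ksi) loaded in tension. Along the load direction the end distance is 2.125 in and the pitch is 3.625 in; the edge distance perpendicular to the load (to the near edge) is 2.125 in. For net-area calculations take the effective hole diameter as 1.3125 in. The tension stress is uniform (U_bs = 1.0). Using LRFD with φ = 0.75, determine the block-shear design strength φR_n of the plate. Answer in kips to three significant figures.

Shear plane L_v = 2.125 + 1·3.625 = 5.75 in; A_gv = 5.75 × 0.3125 = 1.797 in².
A_nv = (5.75 − 1.5·1.3125) × 0.3125 = 1.182 in².
A_nt = (2.125 − 0.5·1.3125) × 0.3125 = 0.459 in².
0.6 F_u A_nv = 46.08 kips; 0.6 F_y A_gv = 53.91 kips → shear rupture governs the shear term.
R_n = 46.08 + 1.0 × 65 × 0.459 = 75.92 kips.
Design strength φR_n = 0.75 × 75.92 = 56.9 kips.

56.9 kips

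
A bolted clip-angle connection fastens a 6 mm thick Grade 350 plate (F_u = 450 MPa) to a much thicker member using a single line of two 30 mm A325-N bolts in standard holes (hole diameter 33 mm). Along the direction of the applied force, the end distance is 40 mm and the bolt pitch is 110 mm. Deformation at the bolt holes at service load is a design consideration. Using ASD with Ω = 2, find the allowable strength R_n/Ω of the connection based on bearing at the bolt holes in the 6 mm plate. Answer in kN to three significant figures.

135 kN

Per bolt r_n = 1.2 l_c t F_u ≤ 2.4 d t F_u; upper limit = 2.4 × 30 × 6 × 450 / 1000 = 194.4 kN.
Edge bolt: l_c = 40 − 33/2 = 23.5 mm → 1.2 × 23.5 × 6 × 450 / 1000 = 76.14 → r_n = 76.14 kN.
Interior bolts: l_c = 110 − 33 = 77 mm → 1.2 × 77 × 6 × 450 / 1000 = 249.5 → r_n = 194.4 kN.
R_n = 1 × 76.14 + 1 × 194.4 = 270.5 kN.
Allowable strength R_n/Ω = 270.5 / 2 = 135 kN.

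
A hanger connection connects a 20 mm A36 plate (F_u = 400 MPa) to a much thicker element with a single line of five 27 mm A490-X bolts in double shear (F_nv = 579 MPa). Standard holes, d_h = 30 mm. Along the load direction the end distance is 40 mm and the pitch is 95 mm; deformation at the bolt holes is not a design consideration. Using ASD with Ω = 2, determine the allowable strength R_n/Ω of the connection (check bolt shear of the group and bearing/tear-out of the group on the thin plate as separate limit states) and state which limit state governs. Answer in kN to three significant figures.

Bolt shear: A_b = π·27²/4 = 572.6 mm²; R_n = 579 × 572.6 × 5 × 2 / 1000 = 3315 kN → 3315 / 2 = 1660 kN.
Bearing (1.5 l_c t F_u ≤ 3.0 d t F_u): upper limit = 3.0·27·20·400 / 1000 = 648 kN.
  Edge l_c = 40 − 30/2 = 25 → r_n = 300 kN; interior l_c = 95 − 30 = 65 → r_n = 648 kN.
  R_n,bearing = 1·300 + 4·648 = 2892 kN → 2892 / 2 = 1450 kN.
Bearing governs: 1450 kN.

1450 kN (bearing governs)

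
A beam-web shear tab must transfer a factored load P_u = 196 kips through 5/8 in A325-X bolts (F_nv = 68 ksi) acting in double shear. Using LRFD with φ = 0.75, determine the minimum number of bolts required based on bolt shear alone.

A_b = π·0.625²/4 = 0.3068 in².
Per-bolt design strength φR_n = 0.75 × 68 × 0.3068 × 2 = 31.29 kips.
n ≥ 196 / 31.29 = 6.263 → use 7 bolts.

7 bolts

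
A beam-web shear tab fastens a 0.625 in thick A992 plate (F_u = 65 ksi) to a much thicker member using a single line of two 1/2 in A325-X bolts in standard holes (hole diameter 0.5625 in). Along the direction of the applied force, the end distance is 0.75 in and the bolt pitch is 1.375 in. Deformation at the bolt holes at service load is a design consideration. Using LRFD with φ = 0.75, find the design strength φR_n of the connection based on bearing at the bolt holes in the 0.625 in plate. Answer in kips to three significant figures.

Per bolt r_n = 1.2 l_c t F_u ≤ 2.4 d t F_u; upper limit = 2.4 × 0.5 × 0.625 × 65 = 48.75 kips.
Edge bolt: l_c = 0.75 − 0.5625/2 = 0.4688 in → 1.2 × 0.4688 × 0.625 × 65 = 22.85 → r_n = 22.85 kips.
Interior bolts: l_c = 1.375 − 0.5625 = 0.8125 in → 1.2 × 0.8125 × 0.625 × 65 = 39.61 → r_n = 39.61 kips.
R_n = 1 × 22.85 + 1 × 39.61 = 62.46 kips.
Design strength φR_n = 0.75 × 62.46 = 46.8 kips.

46.8 kips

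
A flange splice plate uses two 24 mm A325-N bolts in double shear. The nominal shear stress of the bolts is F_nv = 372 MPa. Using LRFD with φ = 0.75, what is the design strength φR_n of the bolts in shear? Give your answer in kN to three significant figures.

505 kN

A_b = π × 24² / 4 = 452.4 mm².
R_n = F_nv · A_b · n · n_s = 372 × 452.4 × 2 × 2 / 1000 = 673.2 kN.
Design strength φR_n = 0.75 × 673.2 = 505 kN.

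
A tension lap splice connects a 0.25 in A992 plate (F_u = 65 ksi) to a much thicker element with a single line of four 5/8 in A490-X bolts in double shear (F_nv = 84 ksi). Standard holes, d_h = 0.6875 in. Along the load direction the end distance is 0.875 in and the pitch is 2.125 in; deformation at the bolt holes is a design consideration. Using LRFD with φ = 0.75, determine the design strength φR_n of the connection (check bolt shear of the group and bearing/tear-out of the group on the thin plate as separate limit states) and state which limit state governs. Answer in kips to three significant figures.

62.6 kips (bearing governs)

Bolt shear: A_b = π·0.625²/4 = 0.3068 in²; R_n = 84 × 0.3068 × 4 × 2 = 206.2 kips → 0.75 × 206.2 = 155 kips.
Bearing (1.2 l_c t F_u ≤ 2.4 d t F_u): upper limit = 2.4·0.625·0.25·65 = 24.38 kips.
  Edge l_c = 0.875 − 0.6875/2 = 0.5312 → r_n = 10.36 kips; interior l_c = 2.125 − 0.6875 = 1.438 → r_n = 24.38 kips.
  R_n,bearing = 1·10.36 + 3·24.38 = 83.48 kips → 0.75 × 83.48 = 62.6 kips.
Bearing governs: 62.6 kips.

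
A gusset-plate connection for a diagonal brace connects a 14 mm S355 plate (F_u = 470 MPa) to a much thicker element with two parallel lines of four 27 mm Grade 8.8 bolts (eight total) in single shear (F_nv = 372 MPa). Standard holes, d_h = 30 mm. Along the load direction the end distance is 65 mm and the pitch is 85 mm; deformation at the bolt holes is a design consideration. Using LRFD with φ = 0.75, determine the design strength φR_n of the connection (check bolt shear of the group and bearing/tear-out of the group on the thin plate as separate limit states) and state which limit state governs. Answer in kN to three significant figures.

1280 kN (bolt shear governs)

Bolt shear: A_b = π·27²/4 = 572.6 mm²; R_n = 372 × 572.6 × 8 × 1 / 1000 = 1704 kN → 0.75 × 1704 = 1280 kN.
Bearing (1.2 l_c t F_u ≤ 2.4 d t F_u): upper limit = 2.4·27·14·470 / 1000 = 426.4 kN.
  Edge l_c = 65 − 30/2 = 50 → r_n = 394.8 kN; interior l_c = 85 − 30 = 55 → r_n = 426.4 kN.
  R_n,bearing = 2·394.8 + 6·426.4 = 3348 kN → 0.75 × 3348 = 2510 kN.
Bolt shear governs: 1280 kN.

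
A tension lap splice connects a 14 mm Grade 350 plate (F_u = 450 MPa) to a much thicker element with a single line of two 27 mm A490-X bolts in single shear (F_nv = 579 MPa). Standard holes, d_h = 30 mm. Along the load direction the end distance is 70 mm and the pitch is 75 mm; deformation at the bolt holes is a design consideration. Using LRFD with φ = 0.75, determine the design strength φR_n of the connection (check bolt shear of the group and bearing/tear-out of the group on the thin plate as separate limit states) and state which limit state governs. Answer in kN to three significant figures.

Bolt shear: A_b = π·27²/4 = 572.6 mm²; R_n = 579 × 572.6 × 2 × 1 / 1000 = 663 kN → 0.75 × 663 = 497 kN.
Bearing (1.2 l_c t F_u ≤ 2.4 d t F_u): upper limit = 2.4·27·14·450 / 1000 = 408.2 kN.
  Edge l_c = 70 − 30/2 = 55 → r_n = 408.2 kN; interior l_c = 75 − 30 = 45 → r_n = 340.2 kN.
  R_n,bearing = 1·408.2 + 1·340.2 = 748.4 kN → 0.75 × 748.4 = 561 kN.
Bolt shear governs: 497 kN.

497 kN (bolt shear governs)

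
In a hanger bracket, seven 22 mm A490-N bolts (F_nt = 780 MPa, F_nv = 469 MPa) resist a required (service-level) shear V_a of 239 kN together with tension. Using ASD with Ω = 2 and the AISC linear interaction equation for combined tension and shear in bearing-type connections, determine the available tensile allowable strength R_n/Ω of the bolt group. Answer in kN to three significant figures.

952 kN

A_b = π·22²/4 = 380.1 mm²; f_rv = 239 × 1000 / (7 × 380.1) = 89.82 MPa.
F'_nt = 1.3 F_nt − (Ω F_nt / F_nv) f_rv = 1.3·780 − (2·780/469)·89.82 = 715.2 MPa, capped at F_nt → F'_nt = 715.2 MPa.
R_n = F'_nt · A_b · n = 715.2 × 380.1 × 7 / 1000 = 1903 kN.
Allowable strength R_n/Ω = 1903 / 2 = 952 kN.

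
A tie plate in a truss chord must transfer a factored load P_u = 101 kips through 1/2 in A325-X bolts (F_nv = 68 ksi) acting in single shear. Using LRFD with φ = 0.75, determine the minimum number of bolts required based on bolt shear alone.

A_b = π·0.5²/4 = 0.1963 in².
Per-bolt design strength φR_n = 0.75 × 68 × 0.1963 × 1 = 10.01 kips.
n ≥ 101 / 10.01 = 10.09 → use 11 bolts.

11 bolts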